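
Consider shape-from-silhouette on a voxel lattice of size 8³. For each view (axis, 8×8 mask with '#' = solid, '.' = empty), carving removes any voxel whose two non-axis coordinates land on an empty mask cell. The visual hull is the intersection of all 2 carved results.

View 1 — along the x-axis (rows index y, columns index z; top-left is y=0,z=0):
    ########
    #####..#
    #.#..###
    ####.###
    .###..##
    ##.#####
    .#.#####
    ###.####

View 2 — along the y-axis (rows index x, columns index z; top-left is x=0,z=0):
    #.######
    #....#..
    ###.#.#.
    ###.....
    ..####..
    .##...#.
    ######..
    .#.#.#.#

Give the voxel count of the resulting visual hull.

before carving: 512 voxels (8×8×8)
V1 x: intersect with YZ mask (51 set) -- 408 left
V2 y: intersect with XZ mask (34 set) -- 212 left

remaining voxels: 212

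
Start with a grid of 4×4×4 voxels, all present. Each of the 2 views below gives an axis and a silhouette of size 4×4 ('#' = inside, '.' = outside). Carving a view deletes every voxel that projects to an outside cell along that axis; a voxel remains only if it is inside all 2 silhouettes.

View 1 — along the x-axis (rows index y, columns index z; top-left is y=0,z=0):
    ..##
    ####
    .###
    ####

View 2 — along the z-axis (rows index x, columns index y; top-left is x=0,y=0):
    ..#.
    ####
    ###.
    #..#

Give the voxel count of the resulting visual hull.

31 voxels

start: 4×4×4 = 64 voxels
carve view 1 (along x, YZ-mask fill 13/16): 52 voxels remain
carve view 2 (along z, XY-mask fill 10/16): 31 voxels remain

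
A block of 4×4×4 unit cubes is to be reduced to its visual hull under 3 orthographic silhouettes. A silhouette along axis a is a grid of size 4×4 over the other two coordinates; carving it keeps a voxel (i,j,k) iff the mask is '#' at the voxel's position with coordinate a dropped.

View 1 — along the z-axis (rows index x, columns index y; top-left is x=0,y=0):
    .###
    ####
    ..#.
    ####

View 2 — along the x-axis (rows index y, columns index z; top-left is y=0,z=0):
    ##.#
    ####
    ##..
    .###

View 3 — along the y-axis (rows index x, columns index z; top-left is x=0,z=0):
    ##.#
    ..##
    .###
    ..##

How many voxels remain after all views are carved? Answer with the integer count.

start: 4×4×4 = 64 voxels
step 1: project along z, AND mask (12/16) → |grid| = 48
step 2: project along x, AND mask (12/16) → |grid| = 35
step 3: project along y, AND mask (10/16) → |grid| = 18

voxel count = 18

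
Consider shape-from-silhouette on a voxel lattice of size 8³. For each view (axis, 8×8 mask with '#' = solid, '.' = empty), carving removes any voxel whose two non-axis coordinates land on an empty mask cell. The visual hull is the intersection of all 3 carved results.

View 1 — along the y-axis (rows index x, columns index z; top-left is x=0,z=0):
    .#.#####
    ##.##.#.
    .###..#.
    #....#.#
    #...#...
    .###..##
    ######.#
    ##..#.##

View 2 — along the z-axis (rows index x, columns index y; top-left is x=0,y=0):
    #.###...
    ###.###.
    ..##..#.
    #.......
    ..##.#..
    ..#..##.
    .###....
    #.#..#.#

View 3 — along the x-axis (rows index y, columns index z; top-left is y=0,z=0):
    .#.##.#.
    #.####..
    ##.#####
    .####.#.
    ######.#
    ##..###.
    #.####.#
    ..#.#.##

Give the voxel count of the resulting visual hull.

start: 8×8×8 = 512 voxels
V1 y: intersect with XZ mask (37 set) -- 296 left
V2 z: intersect with XY mask (27 set) -- 131 left
V3 x: intersect with YZ mask (43 set) -- 95 left

|visual hull| = 95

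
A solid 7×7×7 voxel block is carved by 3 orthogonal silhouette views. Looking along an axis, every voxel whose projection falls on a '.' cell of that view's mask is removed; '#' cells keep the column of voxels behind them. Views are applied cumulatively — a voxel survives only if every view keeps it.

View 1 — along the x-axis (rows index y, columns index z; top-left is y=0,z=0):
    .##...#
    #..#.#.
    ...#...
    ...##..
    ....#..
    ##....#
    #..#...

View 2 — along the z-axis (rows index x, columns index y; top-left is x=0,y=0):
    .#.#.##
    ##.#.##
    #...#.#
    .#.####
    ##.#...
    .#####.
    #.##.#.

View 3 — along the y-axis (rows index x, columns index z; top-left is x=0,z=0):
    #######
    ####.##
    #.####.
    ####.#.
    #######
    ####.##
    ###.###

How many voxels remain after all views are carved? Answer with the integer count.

initial block: 7^3 = 343
  1. axis=0 (YZ plane), |mask|=15  ⇒  voxels=105
  2. axis=2 (XY plane), |mask|=29  ⇒  voxels=67
  3. axis=1 (XZ plane), |mask|=42  ⇒  voxels=57

voxel count = 57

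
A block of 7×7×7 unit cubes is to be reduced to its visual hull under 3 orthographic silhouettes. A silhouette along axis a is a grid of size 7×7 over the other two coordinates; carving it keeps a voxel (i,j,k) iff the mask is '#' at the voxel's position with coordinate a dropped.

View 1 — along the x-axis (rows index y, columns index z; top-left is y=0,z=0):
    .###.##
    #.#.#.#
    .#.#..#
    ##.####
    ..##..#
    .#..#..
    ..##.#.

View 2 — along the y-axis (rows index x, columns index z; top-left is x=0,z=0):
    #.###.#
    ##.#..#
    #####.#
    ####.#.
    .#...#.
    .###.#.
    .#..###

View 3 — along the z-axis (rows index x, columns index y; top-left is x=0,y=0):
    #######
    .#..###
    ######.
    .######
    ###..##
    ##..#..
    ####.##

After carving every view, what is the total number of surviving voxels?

86 voxels

initial block: 7^3 = 343
after view 1 [x-axis, 26 of 49 cells solid] → remaining = 182
after view 2 [y-axis, 30 of 49 cells solid] → remaining = 114
after view 3 [z-axis, 37 of 49 cells solid] → remaining = 86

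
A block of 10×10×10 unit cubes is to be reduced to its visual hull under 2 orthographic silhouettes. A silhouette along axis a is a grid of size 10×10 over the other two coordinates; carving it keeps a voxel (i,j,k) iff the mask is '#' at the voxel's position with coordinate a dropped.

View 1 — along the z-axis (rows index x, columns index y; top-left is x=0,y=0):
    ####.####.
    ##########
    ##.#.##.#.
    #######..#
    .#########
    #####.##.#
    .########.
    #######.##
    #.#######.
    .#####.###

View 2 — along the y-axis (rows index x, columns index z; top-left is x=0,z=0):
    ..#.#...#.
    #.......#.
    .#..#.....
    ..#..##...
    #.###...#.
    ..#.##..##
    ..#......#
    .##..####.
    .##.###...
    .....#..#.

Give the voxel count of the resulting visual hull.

|visual hull| = 291

before carving: 1000 voxels (10×10×10)
after view 1 [z-axis, 82 of 100 cells solid] → remaining = 820
after view 2 [y-axis, 35 of 100 cells solid] → remaining = 291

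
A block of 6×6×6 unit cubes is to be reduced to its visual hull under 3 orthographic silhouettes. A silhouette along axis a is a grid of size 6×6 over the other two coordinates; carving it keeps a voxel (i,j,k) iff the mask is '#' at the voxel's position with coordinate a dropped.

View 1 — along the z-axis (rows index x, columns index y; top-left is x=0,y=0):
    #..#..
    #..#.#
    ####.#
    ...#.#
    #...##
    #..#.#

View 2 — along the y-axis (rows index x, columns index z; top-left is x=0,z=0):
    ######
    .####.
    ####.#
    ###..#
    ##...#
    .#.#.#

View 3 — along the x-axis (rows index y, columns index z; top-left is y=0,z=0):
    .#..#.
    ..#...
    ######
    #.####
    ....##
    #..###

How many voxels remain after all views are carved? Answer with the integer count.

initial block: 6^3 = 216
V1 z: intersect with XY mask (18 set) -- 108 left
V2 y: intersect with XZ mask (25 set) -- 75 left
V3 x: intersect with YZ mask (20 set) -- 42 left

remaining voxels: 42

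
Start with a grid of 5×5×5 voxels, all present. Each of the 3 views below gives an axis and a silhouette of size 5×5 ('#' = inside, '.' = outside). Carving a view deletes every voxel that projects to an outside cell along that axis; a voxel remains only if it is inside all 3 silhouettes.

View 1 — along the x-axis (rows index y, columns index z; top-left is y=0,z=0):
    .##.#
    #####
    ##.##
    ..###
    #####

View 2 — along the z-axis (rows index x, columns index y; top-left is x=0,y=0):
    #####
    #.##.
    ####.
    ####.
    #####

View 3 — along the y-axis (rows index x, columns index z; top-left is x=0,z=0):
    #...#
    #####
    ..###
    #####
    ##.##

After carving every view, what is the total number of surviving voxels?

59 voxels

initial block: 5^3 = 125
V1 x: intersect with YZ mask (20 set) -- 100 left
V2 z: intersect with XY mask (21 set) -- 80 left
V3 y: intersect with XZ mask (19 set) -- 59 left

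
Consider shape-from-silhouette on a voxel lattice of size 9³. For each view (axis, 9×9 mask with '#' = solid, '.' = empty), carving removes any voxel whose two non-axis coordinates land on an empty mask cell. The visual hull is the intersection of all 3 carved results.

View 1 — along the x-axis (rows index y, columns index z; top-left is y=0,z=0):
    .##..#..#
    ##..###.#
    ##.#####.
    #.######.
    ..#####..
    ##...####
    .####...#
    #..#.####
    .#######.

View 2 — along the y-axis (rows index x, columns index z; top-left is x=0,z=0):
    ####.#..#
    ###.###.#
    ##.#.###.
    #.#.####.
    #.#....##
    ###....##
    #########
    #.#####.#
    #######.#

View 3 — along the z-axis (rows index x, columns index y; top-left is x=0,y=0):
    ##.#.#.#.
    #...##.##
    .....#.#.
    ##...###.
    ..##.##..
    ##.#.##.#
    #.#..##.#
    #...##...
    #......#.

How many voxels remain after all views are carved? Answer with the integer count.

|visual hull| = 147

initial block: 9^3 = 729
carve view 1 (along x, YZ-mask fill 53/81): 477 voxels remain
carve view 2 (along y, XZ-mask fill 58/81): 339 voxels remain
carve view 3 (along z, XY-mask fill 37/81): 147 voxels remain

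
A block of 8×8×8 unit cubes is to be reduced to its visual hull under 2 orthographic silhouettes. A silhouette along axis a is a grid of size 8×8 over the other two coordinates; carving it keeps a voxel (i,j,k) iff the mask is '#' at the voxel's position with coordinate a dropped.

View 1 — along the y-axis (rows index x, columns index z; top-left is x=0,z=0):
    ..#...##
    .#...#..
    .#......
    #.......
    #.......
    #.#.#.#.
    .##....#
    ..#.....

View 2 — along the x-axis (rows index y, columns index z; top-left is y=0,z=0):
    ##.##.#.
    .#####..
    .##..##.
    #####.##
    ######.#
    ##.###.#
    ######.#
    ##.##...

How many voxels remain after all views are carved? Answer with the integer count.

remaining voxels: 88

initial block: 8^3 = 512
step 1: project along y, AND mask (16/64) → |grid| = 128
step 2: project along x, AND mask (45/64) → |grid| = 88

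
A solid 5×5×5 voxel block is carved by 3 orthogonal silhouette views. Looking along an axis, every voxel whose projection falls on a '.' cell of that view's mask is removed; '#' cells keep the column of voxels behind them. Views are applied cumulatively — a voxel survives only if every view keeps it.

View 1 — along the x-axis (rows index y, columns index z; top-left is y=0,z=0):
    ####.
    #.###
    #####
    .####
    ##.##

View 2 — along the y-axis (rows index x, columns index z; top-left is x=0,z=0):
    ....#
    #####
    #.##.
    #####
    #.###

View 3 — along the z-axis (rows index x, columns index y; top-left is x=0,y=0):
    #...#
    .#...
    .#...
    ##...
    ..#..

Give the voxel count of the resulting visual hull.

remaining voxels: 20

full grid |V| = 125
carve view 1 (along x, YZ-mask fill 21/25): 105 voxels remain
carve view 2 (along y, XZ-mask fill 18/25): 76 voxels remain
carve view 3 (along z, XY-mask fill 7/25): 20 voxels remain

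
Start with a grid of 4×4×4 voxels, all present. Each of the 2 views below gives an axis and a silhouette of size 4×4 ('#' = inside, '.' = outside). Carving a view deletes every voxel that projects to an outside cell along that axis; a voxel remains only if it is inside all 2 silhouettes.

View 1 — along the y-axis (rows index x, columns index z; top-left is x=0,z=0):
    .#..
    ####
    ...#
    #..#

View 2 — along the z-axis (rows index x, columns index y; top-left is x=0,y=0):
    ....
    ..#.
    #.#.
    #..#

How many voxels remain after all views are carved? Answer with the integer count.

before carving: 64 voxels (4×4×4)
  1. axis=1 (XZ plane), |mask|=8  ⇒  voxels=32
  2. axis=2 (XY plane), |mask|=5  ⇒  voxels=10

10 voxels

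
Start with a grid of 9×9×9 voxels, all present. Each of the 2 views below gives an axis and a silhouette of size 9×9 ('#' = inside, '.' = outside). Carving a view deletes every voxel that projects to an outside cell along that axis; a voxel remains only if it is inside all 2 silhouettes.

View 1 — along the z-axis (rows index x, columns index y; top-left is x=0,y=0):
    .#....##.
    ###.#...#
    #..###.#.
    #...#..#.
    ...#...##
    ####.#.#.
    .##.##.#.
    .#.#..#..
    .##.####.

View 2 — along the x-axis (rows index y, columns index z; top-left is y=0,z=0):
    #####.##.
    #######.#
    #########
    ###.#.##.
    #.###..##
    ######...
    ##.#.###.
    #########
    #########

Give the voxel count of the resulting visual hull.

289 voxels

before carving: 729 voxels (9×9×9)
  1. axis=2 (XY plane), |mask|=39  ⇒  voxels=351
  2. axis=0 (YZ plane), |mask|=66  ⇒  voxels=289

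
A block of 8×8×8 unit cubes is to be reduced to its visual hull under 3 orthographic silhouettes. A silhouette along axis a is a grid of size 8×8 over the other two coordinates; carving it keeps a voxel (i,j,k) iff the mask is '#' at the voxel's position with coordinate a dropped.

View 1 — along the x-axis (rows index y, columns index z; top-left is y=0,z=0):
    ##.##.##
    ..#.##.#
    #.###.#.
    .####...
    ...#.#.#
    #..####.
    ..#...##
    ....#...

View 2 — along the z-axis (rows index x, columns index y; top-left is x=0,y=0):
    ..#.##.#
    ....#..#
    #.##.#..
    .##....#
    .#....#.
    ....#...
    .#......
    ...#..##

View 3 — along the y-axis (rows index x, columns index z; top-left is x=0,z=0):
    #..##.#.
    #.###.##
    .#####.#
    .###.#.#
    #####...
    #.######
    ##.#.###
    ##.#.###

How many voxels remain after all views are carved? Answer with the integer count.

remaining voxels: 44

full grid |V| = 512
carve view 1 (along x, YZ-mask fill 31/64): 248 voxels remain
carve view 2 (along z, XY-mask fill 20/64): 70 voxels remain
carve view 3 (along y, XZ-mask fill 45/64): 44 voxels remain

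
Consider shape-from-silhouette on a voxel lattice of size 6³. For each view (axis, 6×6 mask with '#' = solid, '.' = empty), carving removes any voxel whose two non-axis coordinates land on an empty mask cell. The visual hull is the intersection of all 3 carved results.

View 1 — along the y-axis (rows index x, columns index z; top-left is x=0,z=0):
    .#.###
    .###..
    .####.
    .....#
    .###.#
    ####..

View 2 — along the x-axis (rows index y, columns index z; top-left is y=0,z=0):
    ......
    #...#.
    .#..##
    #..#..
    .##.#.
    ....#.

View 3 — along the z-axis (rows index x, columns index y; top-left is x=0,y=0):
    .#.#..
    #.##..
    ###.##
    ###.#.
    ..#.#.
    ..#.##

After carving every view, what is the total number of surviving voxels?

full grid |V| = 216
step 1: project along y, AND mask (20/36) → |grid| = 120
step 2: project along x, AND mask (11/36) → |grid| = 32
step 3: project along z, AND mask (19/36) → |grid| = 19

19 voxels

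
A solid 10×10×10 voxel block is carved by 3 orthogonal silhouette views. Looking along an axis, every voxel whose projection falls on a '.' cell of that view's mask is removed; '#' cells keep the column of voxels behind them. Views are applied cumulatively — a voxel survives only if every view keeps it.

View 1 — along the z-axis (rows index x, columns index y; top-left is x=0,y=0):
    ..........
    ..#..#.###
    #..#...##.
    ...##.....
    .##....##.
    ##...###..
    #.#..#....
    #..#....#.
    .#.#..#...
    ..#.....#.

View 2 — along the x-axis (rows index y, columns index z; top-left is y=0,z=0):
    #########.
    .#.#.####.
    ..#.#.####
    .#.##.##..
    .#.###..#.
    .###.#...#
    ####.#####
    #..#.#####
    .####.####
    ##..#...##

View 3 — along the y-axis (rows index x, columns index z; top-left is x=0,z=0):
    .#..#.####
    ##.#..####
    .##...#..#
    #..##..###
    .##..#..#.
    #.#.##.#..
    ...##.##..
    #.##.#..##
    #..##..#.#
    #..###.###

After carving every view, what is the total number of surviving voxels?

initial block: 10^3 = 1000
V1 z: intersect with XY mask (31 set) -- 310 left
V2 x: intersect with YZ mask (65 set) -- 209 left
V3 y: intersect with XZ mask (54 set) -- 102 left

102 voxels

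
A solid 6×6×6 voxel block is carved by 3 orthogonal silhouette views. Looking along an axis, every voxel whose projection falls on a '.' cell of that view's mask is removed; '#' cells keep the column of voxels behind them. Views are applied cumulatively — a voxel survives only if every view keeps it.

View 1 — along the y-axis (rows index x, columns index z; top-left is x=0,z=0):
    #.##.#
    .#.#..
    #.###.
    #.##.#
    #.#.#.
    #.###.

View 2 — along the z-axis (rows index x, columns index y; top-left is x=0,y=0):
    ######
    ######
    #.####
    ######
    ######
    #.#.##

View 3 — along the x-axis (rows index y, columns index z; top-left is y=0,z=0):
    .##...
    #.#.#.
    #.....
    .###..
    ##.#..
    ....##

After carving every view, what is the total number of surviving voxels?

full grid |V| = 216
V1 y: intersect with XZ mask (21 set) -- 126 left
V2 z: intersect with XY mask (33 set) -- 114 left
V3 x: intersect with YZ mask (14 set) -- 43 left

remaining voxels: 43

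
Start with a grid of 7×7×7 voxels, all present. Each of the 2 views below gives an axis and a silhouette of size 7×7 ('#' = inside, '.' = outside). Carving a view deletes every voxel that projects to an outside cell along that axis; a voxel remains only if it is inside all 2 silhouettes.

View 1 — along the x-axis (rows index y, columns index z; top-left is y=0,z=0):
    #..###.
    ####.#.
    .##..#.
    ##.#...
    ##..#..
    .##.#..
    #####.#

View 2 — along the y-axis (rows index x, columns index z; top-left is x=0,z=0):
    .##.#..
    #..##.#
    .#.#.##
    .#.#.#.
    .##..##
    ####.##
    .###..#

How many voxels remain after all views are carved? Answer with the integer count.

remaining voxels: 107

full grid |V| = 343
carve view 1 (along x, YZ-mask fill 27/49): 189 voxels remain
carve view 2 (along y, XZ-mask fill 28/49): 107 voxels remain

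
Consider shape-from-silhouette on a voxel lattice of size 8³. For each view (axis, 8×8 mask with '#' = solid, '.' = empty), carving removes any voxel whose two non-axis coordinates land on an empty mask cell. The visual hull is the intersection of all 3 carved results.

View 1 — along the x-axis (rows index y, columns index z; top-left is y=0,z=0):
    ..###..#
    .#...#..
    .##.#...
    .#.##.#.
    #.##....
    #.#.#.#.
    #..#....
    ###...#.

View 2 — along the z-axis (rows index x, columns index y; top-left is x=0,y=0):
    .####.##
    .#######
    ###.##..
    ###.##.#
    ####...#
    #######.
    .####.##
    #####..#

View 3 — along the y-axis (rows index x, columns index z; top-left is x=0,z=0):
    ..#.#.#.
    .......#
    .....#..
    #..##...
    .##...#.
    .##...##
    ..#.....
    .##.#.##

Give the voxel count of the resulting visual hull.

before carving: 512 voxels (8×8×8)
step 1: project along x, AND mask (26/64) → |grid| = 208
step 2: project along z, AND mask (48/64) → |grid| = 153
step 3: project along y, AND mask (21/64) → |grid| = 52

|visual hull| = 52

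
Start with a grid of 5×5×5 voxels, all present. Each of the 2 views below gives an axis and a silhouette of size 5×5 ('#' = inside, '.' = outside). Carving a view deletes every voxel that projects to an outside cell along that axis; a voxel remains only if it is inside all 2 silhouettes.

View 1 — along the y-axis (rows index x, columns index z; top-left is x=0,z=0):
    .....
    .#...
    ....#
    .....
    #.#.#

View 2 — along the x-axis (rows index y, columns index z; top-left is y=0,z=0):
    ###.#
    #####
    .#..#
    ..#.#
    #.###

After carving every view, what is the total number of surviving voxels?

voxel count = 20

initial block: 5^3 = 125
V1 y: intersect with XZ mask (5 set) -- 25 left
V2 x: intersect with YZ mask (17 set) -- 20 left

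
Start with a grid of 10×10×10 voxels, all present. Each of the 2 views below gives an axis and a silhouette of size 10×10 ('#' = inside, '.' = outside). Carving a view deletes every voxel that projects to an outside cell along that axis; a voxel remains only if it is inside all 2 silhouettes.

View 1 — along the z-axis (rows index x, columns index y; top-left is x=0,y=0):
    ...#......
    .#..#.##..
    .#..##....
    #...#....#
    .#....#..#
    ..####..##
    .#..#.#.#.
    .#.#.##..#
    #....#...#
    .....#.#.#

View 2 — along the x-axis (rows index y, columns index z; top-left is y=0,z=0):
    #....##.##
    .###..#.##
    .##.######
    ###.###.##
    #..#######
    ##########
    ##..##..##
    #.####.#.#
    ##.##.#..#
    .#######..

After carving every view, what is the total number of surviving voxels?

voxel count = 254

full grid |V| = 1000
carve view 1 (along z, XY-mask fill 35/100): 350 voxels remain
carve view 2 (along x, YZ-mask fill 71/100): 254 voxels remain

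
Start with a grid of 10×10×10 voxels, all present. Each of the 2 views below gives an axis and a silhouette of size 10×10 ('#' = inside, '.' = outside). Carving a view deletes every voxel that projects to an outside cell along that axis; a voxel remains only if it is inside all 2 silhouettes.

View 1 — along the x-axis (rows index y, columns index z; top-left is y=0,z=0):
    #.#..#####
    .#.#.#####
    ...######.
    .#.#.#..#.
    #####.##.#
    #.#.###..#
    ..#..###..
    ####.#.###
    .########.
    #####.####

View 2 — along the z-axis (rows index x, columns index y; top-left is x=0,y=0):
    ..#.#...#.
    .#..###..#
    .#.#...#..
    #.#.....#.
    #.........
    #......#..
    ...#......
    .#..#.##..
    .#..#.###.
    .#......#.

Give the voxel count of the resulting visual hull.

|visual hull| = 199

full grid |V| = 1000
carve view 1 (along x, YZ-mask fill 67/100): 670 voxels remain
carve view 2 (along z, XY-mask fill 29/100): 199 voxels remain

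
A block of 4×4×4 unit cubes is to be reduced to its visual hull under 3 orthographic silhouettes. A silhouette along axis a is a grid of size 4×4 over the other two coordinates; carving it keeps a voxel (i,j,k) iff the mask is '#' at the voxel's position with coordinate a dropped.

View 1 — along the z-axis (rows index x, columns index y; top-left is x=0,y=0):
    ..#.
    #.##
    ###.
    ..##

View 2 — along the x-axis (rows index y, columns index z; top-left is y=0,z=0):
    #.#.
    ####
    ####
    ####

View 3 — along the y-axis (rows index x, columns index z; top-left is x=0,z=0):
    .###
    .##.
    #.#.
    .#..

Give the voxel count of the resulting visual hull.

remaining voxels: 16

before carving: 64 voxels (4×4×4)
V1 z: intersect with XY mask (9 set) -- 36 left
V2 x: intersect with YZ mask (14 set) -- 32 left
V3 y: intersect with XZ mask (8 set) -- 16 left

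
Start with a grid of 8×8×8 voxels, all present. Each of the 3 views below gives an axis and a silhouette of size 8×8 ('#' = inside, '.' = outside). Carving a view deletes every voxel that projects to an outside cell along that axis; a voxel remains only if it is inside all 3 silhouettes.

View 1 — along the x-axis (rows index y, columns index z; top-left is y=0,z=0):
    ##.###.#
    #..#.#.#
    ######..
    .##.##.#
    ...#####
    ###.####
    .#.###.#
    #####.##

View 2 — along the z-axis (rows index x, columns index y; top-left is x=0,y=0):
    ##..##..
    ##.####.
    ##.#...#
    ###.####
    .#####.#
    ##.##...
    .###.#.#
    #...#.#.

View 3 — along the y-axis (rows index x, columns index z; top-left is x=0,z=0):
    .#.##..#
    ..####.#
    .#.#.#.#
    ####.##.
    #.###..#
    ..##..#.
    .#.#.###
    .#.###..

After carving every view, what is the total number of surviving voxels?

voxel count = 131

initial block: 8^3 = 512
V1 x: intersect with YZ mask (45 set) -- 360 left
V2 z: intersect with XY mask (39 set) -- 215 left
V3 y: intersect with XZ mask (36 set) -- 131 left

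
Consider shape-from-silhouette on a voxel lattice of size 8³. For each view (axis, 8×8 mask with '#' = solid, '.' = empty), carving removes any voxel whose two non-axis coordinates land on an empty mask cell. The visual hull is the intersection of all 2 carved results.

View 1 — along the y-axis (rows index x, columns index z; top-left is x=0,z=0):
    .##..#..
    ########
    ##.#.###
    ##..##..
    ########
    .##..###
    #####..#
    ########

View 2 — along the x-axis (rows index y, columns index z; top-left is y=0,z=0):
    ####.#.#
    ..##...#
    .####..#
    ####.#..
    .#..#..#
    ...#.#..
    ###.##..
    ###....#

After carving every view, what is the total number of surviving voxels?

remaining voxels: 206

start: 8×8×8 = 512 voxels
carve view 1 (along y, XZ-mask fill 48/64): 384 voxels remain
carve view 2 (along x, YZ-mask fill 33/64): 206 voxels remain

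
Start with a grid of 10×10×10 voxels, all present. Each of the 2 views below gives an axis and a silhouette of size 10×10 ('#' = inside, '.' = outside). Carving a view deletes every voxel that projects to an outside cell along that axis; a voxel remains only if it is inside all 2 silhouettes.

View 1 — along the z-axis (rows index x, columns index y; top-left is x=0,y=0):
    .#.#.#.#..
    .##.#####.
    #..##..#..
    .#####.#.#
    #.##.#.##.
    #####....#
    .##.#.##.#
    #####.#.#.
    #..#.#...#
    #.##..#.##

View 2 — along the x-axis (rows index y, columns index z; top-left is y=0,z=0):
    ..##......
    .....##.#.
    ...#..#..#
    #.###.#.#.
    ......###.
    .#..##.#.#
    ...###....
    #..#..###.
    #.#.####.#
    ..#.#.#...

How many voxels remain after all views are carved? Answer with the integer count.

full grid |V| = 1000
V1 z: intersect with XY mask (57 set) -- 570 left
V2 x: intersect with YZ mask (40 set) -- 227 left

227 voxels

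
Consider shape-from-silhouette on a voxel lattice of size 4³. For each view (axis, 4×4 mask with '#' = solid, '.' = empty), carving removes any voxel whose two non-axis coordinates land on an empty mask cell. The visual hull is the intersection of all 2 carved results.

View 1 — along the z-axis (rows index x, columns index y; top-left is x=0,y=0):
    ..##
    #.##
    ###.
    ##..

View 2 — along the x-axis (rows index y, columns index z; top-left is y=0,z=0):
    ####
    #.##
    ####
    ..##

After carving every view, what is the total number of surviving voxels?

start: 4×4×4 = 64 voxels
[1] z-view keeps 10 columns → grid now 40
[2] x-view keeps 13 columns → grid now 34

34 voxels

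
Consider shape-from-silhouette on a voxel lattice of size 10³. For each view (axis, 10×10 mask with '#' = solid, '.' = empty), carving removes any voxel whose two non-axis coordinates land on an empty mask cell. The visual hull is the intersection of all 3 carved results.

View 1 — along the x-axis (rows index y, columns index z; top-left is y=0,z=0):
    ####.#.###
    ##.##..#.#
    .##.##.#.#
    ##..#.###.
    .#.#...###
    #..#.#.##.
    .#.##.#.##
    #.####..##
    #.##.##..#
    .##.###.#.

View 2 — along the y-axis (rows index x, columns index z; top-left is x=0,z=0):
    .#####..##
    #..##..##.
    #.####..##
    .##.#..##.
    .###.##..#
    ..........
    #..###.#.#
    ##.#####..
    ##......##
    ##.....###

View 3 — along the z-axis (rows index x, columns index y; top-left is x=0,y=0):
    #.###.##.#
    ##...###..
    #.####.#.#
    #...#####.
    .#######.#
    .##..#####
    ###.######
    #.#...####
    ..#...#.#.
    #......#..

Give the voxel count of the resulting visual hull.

201 voxels

initial block: 10^3 = 1000
V1 x: intersect with YZ mask (61 set) -- 610 left
V2 y: intersect with XZ mask (52 set) -- 328 left
V3 z: intersect with XY mask (60 set) -- 201 left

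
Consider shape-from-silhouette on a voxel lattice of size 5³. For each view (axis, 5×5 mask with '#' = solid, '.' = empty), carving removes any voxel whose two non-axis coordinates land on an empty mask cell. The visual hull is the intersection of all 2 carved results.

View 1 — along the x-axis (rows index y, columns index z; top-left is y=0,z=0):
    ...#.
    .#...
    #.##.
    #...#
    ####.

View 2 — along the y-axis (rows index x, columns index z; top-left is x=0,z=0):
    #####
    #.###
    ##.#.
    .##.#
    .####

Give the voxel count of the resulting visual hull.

full grid |V| = 125
  1. axis=0 (YZ plane), |mask|=11  ⇒  voxels=55
  2. axis=1 (XZ plane), |mask|=19  ⇒  voxels=41

|visual hull| = 41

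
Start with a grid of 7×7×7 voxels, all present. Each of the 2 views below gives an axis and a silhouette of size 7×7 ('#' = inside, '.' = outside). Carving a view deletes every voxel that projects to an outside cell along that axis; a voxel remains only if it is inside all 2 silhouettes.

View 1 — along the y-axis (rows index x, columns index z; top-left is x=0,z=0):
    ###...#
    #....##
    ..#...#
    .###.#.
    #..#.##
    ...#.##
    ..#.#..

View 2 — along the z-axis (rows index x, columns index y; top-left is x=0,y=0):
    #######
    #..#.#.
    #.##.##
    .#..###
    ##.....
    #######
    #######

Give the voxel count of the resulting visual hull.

106 voxels

before carving: 343 voxels (7×7×7)
carve view 1 (along y, XZ-mask fill 22/49): 154 voxels remain
carve view 2 (along z, XY-mask fill 35/49): 106 voxels remain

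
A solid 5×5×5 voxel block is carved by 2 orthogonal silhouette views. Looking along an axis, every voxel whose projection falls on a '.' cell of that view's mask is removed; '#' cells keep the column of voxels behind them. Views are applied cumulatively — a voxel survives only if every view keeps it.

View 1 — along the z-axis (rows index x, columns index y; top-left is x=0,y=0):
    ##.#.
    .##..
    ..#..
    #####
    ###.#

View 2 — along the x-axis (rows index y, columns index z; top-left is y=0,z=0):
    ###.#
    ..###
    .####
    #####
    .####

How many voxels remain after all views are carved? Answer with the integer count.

full grid |V| = 125
  1. axis=2 (XY plane), |mask|=15  ⇒  voxels=75
  2. axis=0 (YZ plane), |mask|=20  ⇒  voxels=58

|visual hull| = 58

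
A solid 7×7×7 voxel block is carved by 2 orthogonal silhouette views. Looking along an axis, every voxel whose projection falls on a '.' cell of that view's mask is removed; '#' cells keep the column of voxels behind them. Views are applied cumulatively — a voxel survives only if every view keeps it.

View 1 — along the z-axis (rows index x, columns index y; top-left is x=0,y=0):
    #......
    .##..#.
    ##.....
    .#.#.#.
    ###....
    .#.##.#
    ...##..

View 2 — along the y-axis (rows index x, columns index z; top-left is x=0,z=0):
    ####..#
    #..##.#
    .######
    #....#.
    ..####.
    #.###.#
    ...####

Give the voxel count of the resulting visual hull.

full grid |V| = 343
carve view 1 (along z, XY-mask fill 18/49): 126 voxels remain
carve view 2 (along y, XZ-mask fill 30/49): 75 voxels remain

75 voxels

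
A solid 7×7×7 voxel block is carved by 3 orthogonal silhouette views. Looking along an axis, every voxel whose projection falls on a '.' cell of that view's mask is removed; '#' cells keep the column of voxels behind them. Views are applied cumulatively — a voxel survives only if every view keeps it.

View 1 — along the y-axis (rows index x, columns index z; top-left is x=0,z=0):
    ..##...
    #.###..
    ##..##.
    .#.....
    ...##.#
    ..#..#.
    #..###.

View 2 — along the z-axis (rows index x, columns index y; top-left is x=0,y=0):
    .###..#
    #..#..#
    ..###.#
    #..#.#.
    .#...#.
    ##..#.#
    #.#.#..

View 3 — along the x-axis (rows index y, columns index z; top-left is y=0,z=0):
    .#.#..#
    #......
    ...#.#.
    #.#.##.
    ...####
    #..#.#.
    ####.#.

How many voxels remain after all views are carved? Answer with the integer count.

31 voxels

initial block: 7^3 = 343
after view 1 [y-axis, 20 of 49 cells solid] → remaining = 140
after view 2 [z-axis, 23 of 49 cells solid] → remaining = 65
after view 3 [x-axis, 22 of 49 cells solid] → remaining = 31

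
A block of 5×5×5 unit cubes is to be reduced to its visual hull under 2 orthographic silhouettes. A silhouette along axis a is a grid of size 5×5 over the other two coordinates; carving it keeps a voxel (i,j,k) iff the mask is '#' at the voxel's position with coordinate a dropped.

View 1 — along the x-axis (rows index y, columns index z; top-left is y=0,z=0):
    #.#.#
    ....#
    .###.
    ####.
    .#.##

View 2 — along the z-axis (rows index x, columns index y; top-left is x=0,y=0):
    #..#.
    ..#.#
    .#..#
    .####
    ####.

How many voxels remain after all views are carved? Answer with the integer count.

before carving: 125 voxels (5×5×5)
step 1: project along x, AND mask (14/25) → |grid| = 70
step 2: project along z, AND mask (14/25) → |grid| = 39

39 voxels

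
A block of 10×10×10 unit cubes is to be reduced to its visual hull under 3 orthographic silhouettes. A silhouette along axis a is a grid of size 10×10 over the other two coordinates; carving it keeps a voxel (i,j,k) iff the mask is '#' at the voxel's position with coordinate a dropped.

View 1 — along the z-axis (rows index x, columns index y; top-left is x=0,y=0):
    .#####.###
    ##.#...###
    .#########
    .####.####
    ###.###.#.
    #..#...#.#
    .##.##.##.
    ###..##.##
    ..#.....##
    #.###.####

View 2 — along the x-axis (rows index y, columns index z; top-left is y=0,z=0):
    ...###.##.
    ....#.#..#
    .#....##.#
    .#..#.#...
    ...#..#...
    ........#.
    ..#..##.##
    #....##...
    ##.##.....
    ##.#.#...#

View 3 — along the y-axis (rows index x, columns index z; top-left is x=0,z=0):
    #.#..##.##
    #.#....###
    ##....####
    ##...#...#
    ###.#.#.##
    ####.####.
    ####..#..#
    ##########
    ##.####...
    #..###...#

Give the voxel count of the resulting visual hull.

start: 10×10×10 = 1000 voxels
step 1: project along z, AND mask (66/100) → |grid| = 660
step 2: project along x, AND mask (35/100) → |grid| = 235
step 3: project along y, AND mask (63/100) → |grid| = 151

|visual hull| = 151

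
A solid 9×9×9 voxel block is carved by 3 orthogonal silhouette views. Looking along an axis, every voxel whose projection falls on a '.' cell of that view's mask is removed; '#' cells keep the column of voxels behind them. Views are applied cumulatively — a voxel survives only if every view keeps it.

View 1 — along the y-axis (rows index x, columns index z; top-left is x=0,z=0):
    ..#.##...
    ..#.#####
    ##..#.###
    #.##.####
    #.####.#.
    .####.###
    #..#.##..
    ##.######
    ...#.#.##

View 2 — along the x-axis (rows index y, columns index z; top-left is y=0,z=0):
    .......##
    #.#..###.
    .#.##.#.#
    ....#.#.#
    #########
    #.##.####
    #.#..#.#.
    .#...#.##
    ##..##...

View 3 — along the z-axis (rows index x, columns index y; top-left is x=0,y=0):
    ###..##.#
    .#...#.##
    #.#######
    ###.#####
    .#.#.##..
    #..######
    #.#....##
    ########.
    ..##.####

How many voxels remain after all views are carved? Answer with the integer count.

before carving: 729 voxels (9×9×9)
step 1: project along y, AND mask (51/81) → |grid| = 459
step 2: project along x, AND mask (43/81) → |grid| = 249
step 3: project along z, AND mask (55/81) → |grid| = 174

174 voxels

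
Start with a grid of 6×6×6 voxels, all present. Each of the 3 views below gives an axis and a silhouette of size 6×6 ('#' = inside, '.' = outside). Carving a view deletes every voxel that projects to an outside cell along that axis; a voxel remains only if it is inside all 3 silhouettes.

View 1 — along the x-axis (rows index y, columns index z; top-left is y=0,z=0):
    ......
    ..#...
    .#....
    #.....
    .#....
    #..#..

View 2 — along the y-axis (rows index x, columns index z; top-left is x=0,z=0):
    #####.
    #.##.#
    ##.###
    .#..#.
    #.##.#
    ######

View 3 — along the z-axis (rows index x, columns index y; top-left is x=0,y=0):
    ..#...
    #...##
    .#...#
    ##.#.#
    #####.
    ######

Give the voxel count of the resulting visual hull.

full grid |V| = 216
carve view 1 (along x, YZ-mask fill 6/36): 36 voxels remain
carve view 2 (along y, XZ-mask fill 26/36): 27 voxels remain
carve view 3 (along z, XY-mask fill 21/36): 13 voxels remain

remaining voxels: 13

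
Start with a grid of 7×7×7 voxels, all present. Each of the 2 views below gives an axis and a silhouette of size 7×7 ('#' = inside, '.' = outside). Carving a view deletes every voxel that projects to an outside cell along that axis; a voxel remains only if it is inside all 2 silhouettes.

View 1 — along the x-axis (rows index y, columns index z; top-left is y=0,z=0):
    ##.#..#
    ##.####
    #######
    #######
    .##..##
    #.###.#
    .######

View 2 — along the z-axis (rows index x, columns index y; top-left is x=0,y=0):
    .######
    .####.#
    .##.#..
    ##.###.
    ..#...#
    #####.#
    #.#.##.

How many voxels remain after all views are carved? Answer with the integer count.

before carving: 343 voxels (7×7×7)
step 1: project along x, AND mask (39/49) → |grid| = 273
step 2: project along z, AND mask (31/49) → |grid| = 175

voxel count = 175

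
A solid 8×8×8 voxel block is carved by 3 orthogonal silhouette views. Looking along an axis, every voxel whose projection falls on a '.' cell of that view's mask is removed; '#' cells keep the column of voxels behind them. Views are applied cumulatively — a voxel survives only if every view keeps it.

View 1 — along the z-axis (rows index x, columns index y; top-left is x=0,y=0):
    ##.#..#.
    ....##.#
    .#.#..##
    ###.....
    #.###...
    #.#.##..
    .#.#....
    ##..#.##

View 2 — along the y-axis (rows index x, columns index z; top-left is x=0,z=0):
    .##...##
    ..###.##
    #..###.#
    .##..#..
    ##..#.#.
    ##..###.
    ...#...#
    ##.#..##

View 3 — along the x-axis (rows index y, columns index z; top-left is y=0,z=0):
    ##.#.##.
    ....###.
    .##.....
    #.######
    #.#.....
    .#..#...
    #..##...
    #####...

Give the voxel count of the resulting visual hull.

voxel count = 58

initial block: 8^3 = 512
step 1: project along z, AND mask (29/64) → |grid| = 232
step 2: project along y, AND mask (33/64) → |grid| = 125
step 3: project along x, AND mask (29/64) → |grid| = 58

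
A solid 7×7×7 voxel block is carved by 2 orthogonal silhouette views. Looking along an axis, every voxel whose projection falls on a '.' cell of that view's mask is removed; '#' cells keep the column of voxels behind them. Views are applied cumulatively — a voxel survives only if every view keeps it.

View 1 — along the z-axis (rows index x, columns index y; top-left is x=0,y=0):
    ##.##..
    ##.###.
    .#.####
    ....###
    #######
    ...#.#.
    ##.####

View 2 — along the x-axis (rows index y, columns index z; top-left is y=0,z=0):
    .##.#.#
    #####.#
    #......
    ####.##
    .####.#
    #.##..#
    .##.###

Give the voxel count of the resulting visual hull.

voxel count = 157

start: 7×7×7 = 343 voxels
after view 1 [z-axis, 32 of 49 cells solid] → remaining = 224
after view 2 [x-axis, 31 of 49 cells solid] → remaining = 157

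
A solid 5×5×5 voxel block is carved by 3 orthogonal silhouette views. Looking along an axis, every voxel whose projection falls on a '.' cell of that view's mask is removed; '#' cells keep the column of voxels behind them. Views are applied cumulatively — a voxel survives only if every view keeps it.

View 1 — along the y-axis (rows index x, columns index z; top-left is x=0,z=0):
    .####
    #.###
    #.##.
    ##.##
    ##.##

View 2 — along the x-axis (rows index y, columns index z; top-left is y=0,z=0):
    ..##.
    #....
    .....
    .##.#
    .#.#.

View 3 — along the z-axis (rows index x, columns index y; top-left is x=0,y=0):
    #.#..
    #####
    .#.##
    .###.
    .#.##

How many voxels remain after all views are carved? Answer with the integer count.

|visual hull| = 19

full grid |V| = 125
  1. axis=1 (XZ plane), |mask|=19  ⇒  voxels=95
  2. axis=0 (YZ plane), |mask|=8  ⇒  voxels=30
  3. axis=2 (XY plane), |mask|=16  ⇒  voxels=19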